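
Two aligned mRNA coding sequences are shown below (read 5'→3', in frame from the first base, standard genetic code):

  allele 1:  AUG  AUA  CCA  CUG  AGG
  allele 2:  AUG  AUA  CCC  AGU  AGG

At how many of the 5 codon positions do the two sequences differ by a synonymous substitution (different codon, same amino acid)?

1

Codon 1: AUG Met / AUG Met — identical.
Codon 2: AUA Ile / AUA Ile — identical.
Codon 3: CCA Pro / CCC Pro — synonymous.
Codon 4: CUG Leu / AGU Ser — nonsynonymous.
Codon 5: AGG Arg / AGG Arg — identical.
Synonymous differences: 1.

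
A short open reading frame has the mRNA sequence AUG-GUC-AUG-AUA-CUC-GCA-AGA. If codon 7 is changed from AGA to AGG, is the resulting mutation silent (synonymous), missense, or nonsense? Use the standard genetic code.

silent

Position 21 falls in codon 7: AGA → Arg.
After the substitution the codon is AGG → Arg.
Both encode Arg, so the change is synonymous.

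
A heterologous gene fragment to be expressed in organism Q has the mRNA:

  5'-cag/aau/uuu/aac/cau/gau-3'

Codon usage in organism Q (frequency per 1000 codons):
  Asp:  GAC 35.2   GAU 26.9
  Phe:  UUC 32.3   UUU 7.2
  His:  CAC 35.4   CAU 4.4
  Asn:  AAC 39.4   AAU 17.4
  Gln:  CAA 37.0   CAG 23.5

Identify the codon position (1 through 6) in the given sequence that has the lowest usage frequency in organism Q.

5

Codon 1 CAG (Gln): 23.5 per 1000.
Codon 2 AAU (Asn): 17.4 per 1000.
Codon 3 UUU (Phe): 7.2 per 1000.
Codon 4 AAC (Asn): 39.4 per 1000.
Codon 5 CAU (His): 4.4 per 1000.
Codon 6 GAU (Asp): 26.9 per 1000.
Lowest frequency is 4.4 at codon 5.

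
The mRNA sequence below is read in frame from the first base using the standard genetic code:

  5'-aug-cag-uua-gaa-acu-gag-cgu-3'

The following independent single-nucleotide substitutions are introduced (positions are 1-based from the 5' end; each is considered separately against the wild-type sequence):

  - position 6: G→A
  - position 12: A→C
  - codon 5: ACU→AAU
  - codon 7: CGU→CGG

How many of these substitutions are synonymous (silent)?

Codon 2: CAG (Gln) → CAA (Gln) — synonymous.
Codon 4: GAA (Glu) → GAC (Asp) — missense.
Codon 5: ACU (Thr) → AAU (Asn) — missense.
Codon 7: CGU (Arg) → CGG (Arg) — synonymous.
Synonymous: 2 of 4.

2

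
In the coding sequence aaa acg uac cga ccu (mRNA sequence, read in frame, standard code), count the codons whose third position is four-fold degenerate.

Codon 1 AAA (Lys): third position 2-fold.
Codon 2 ACG (Thr): third position 4-fold.
Codon 3 UAC (Tyr): third position 2-fold.
Codon 4 CGA (Arg): third position 4-fold.
Codon 5 CCU (Pro): third position 4-fold.
Four-fold degenerate third positions: 3.

3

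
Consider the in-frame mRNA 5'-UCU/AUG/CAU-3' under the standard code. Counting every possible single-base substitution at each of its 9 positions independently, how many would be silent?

4

Codon 1 (UCU, Ser): 3 synonymous substitutions.
Codon 2 (AUG, Met): 0 synonymous substitutions.
Codon 3 (CAU, His): 1 synonymous substitution.
Total: 3 + 0 + 1 = 4.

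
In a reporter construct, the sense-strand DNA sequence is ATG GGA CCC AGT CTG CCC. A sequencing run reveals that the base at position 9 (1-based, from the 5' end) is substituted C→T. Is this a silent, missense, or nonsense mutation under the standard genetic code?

silent

Position 9 falls in codon 3: CCC → Pro.
After the substitution the codon is CCT → Pro.
Both encode Pro, so the change is synonymous.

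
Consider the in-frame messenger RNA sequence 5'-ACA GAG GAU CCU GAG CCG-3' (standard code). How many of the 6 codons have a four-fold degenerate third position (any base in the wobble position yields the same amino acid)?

Codon 1 ACA (Thr): third position 4-fold.
Codon 2 GAG (Glu): third position 2-fold.
Codon 3 GAU (Asp): third position 2-fold.
Codon 4 CCU (Pro): third position 4-fold.
Codon 5 GAG (Glu): third position 2-fold.
Codon 6 CCG (Pro): third position 4-fold.
Four-fold degenerate third positions: 3.

3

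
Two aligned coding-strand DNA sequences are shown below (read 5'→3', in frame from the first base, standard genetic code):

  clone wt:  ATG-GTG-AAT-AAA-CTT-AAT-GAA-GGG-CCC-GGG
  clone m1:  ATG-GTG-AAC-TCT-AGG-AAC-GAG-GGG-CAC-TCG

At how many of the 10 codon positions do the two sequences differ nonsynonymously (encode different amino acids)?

Codon 1: ATG Met / ATG Met — identical.
Codon 2: GTG Val / GTG Val — identical.
Codon 3: AAT Asn / AAC Asn — synonymous.
Codon 4: AAA Lys / TCT Ser — nonsynonymous.
Codon 5: CTT Leu / AGG Arg — nonsynonymous.
Codon 6: AAT Asn / AAC Asn — synonymous.
Codon 7: GAA Glu / GAG Glu — synonymous.
Codon 8: GGG Gly / GGG Gly — identical.
Codon 9: CCC Pro / CAC His — nonsynonymous.
Codon 10: GGG Gly / TCG Ser — nonsynonymous.
Nonsynonymous differences: 4.

4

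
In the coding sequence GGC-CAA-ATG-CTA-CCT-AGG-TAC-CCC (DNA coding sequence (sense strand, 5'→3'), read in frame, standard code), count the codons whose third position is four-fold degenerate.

Codon 1 GGC (Gly): third position 4-fold.
Codon 2 CAA (Gln): third position 2-fold.
Codon 3 ATG (Met): third position 1-fold.
Codon 4 CTA (Leu): third position 4-fold.
Codon 5 CCT (Pro): third position 4-fold.
Codon 6 AGG (Arg): third position 2-fold.
Codon 7 TAC (Tyr): third position 2-fold.
Codon 8 CCC (Pro): third position 4-fold.
Four-fold degenerate third positions: 4.

4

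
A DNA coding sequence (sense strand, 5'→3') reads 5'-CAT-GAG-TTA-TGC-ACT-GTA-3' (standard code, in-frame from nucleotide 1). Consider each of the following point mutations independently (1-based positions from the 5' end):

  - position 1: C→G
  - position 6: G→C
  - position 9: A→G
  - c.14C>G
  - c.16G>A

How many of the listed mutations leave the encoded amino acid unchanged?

1

Codon 1: CAT (His) → GAT (Asp) — missense.
Codon 2: GAG (Glu) → GAC (Asp) — missense.
Codon 3: TTA (Leu) → TTG (Leu) — synonymous.
Codon 5: ACT (Thr) → AGT (Ser) — missense.
Codon 6: GTA (Val) → ATA (Ile) — missense.
Synonymous: 1 of 5.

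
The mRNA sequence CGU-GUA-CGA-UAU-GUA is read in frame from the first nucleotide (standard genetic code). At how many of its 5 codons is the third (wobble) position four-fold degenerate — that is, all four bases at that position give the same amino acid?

4

Codon 1 CGU (Arg): third position 4-fold.
Codon 2 GUA (Val): third position 4-fold.
Codon 3 CGA (Arg): third position 4-fold.
Codon 4 UAU (Tyr): third position 2-fold.
Codon 5 GUA (Val): third position 4-fold.
Four-fold degenerate third positions: 4.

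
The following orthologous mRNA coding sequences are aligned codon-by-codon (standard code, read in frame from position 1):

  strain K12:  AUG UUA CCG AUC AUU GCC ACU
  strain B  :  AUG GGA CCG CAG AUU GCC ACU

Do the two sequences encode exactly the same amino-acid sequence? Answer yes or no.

Codon 1: AUG Met / AUG Met — identical.
Codon 2: UUA Leu / GGA Gly — nonsynonymous.
Codon 3: CCG Pro / CCG Pro — identical.
Codon 4: AUC Ile / CAG Gln — nonsynonymous.
Codon 5: AUU Ile / AUU Ile — identical.
Codon 6: GCC Ala / GCC Ala — identical.
Codon 7: ACU Thr / ACU Thr — identical.
Nonsynonymous differences: 2 → different protein.

no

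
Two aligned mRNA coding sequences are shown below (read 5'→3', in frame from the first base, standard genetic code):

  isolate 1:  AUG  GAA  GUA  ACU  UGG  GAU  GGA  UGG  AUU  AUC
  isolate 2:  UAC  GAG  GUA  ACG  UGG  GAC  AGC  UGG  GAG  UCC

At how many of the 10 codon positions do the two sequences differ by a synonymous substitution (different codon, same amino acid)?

3

Codon 1: AUG Met / UAC Tyr — nonsynonymous.
Codon 2: GAA Glu / GAG Glu — synonymous.
Codon 3: GUA Val / GUA Val — identical.
Codon 4: ACU Thr / ACG Thr — synonymous.
Codon 5: UGG Trp / UGG Trp — identical.
Codon 6: GAU Asp / GAC Asp — synonymous.
Codon 7: GGA Gly / AGC Ser — nonsynonymous.
Codon 8: UGG Trp / UGG Trp — identical.
Codon 9: AUU Ile / GAG Glu — nonsynonymous.
Codon 10: AUC Ile / UCC Ser — nonsynonymous.
Synonymous differences: 3.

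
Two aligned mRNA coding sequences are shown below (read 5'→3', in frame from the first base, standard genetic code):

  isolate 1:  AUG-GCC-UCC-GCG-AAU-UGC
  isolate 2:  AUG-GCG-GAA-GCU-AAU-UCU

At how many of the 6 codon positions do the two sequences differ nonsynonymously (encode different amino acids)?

2

Codon 1: AUG Met / AUG Met — identical.
Codon 2: GCC Ala / GCG Ala — synonymous.
Codon 3: UCC Ser / GAA Glu — nonsynonymous.
Codon 4: GCG Ala / GCU Ala — synonymous.
Codon 5: AAU Asn / AAU Asn — identical.
Codon 6: UGC Cys / UCU Ser — nonsynonymous.
Nonsynonymous differences: 2.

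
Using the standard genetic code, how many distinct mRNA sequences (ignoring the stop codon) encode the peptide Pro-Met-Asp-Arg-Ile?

Pro: 4 codons.
Met: 1 codon.
Asp: 2 codons.
Arg: 6 codons.
Ile: 3 codons.
4 × 1 × 2 × 6 × 3 = 144.

144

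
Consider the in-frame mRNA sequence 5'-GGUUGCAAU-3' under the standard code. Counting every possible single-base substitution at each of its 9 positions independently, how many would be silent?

Codon 1 (GGU, Gly): 3 synonymous substitutions.
Codon 2 (UGC, Cys): 1 synonymous substitution.
Codon 3 (AAU, Asn): 1 synonymous substitution.
Total: 3 + 1 + 1 = 5.

5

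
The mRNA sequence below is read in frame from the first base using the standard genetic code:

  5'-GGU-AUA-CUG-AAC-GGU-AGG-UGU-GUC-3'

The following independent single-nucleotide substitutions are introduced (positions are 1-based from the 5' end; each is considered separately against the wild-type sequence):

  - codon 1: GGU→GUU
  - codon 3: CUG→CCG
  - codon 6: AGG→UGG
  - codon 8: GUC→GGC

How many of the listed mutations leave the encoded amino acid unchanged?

Codon 1: GGU (Gly) → GUU (Val) — missense.
Codon 3: CUG (Leu) → CCG (Pro) — missense.
Codon 6: AGG (Arg) → UGG (Trp) — missense.
Codon 8: GUC (Val) → GGC (Gly) — missense.
Synonymous: 0 of 4.

0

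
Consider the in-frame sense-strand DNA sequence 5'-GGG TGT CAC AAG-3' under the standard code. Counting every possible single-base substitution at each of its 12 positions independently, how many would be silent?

6

Codon 1 (GGG, Gly): 3 synonymous substitutions.
Codon 2 (TGT, Cys): 1 synonymous substitution.
Codon 3 (CAC, His): 1 synonymous substitution.
Codon 4 (AAG, Lys): 1 synonymous substitution.
Total: 3 + 1 + 1 + 1 = 6.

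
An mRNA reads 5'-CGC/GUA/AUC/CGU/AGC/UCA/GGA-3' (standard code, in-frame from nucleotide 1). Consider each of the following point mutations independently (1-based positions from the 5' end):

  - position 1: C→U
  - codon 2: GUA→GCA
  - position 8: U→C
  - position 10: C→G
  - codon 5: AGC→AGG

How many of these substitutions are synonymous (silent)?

Codon 1: CGC (Arg) → UGC (Cys) — missense.
Codon 2: GUA (Val) → GCA (Ala) — missense.
Codon 3: AUC (Ile) → ACC (Thr) — missense.
Codon 4: CGU (Arg) → GGU (Gly) — missense.
Codon 5: AGC (Ser) → AGG (Arg) — missense.
Synonymous: 0 of 5.

0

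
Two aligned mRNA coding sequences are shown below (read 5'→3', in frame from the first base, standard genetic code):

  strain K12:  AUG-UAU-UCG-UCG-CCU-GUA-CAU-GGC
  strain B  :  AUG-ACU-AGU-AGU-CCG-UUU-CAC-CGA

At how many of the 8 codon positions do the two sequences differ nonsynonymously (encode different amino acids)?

Codon 1: AUG Met / AUG Met — identical.
Codon 2: UAU Tyr / ACU Thr — nonsynonymous.
Codon 3: UCG Ser / AGU Ser — synonymous.
Codon 4: UCG Ser / AGU Ser — synonymous.
Codon 5: CCU Pro / CCG Pro — synonymous.
Codon 6: GUA Val / UUU Phe — nonsynonymous.
Codon 7: CAU His / CAC His — synonymous.
Codon 8: GGC Gly / CGA Arg — nonsynonymous.
Nonsynonymous differences: 3.

3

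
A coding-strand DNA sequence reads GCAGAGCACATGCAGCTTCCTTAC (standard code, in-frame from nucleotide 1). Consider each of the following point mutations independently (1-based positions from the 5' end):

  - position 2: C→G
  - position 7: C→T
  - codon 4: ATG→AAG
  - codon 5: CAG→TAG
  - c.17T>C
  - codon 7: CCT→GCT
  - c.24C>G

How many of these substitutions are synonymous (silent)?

0

Codon 1: GCA (Ala) → GGA (Gly) — missense.
Codon 3: CAC (His) → TAC (Tyr) — missense.
Codon 4: ATG (Met) → AAG (Lys) — missense.
Codon 5: CAG (Gln) → TAG (Stop) — nonsense.
Codon 6: CTT (Leu) → CCT (Pro) — missense.
Codon 7: CCT (Pro) → GCT (Ala) — missense.
Codon 8: TAC (Tyr) → TAG (Stop) — nonsense.
Synonymous: 0 of 7.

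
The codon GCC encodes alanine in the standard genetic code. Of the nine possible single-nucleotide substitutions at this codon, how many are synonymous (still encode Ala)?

3

Position 1: none → 0 synonymous.
Position 2: none → 0 synonymous.
Position 3: GCU, GCA, GCG → 3 synonymous.
Total: 0 + 0 + 3 = 3.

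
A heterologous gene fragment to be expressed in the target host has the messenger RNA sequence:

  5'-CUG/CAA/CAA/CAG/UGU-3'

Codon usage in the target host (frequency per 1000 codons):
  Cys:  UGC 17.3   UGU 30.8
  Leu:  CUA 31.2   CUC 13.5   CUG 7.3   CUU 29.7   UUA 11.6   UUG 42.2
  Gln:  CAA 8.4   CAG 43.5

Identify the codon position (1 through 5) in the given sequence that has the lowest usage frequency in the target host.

Codon 1 CUG (Leu): 7.3 per 1000.
Codon 2 CAA (Gln): 8.4 per 1000.
Codon 3 CAA (Gln): 8.4 per 1000.
Codon 4 CAG (Gln): 43.5 per 1000.
Codon 5 UGU (Cys): 30.8 per 1000.
Lowest frequency is 7.3 at codon 1.

1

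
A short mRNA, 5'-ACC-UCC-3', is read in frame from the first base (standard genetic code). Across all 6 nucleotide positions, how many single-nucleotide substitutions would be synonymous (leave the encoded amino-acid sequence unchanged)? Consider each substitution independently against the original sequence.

Codon 1 (ACC, Thr): 3 synonymous substitutions.
Codon 2 (UCC, Ser): 3 synonymous substitutions.
Total: 3 + 3 = 6.

6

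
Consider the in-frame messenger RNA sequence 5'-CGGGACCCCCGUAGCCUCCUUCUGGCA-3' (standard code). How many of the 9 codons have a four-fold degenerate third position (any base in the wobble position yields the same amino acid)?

Codon 1 CGG (Arg): third position 4-fold.
Codon 2 GAC (Asp): third position 2-fold.
Codon 3 CCC (Pro): third position 4-fold.
Codon 4 CGU (Arg): third position 4-fold.
Codon 5 AGC (Ser): third position 2-fold.
Codon 6 CUC (Leu): third position 4-fold.
Codon 7 CUU (Leu): third position 4-fold.
Codon 8 CUG (Leu): third position 4-fold.
Codon 9 GCA (Ala): third position 4-fold.
Four-fold degenerate third positions: 7.

7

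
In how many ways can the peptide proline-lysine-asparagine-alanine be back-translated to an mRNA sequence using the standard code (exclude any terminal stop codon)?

64

Pro: 4 codons.
Lys: 2 codons.
Asn: 2 codons.
Ala: 4 codons.
4 × 2 × 2 × 4 = 64.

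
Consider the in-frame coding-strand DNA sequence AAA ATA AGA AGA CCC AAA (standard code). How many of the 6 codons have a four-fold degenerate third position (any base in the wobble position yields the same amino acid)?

Codon 1 AAA (Lys): third position 2-fold.
Codon 2 ATA (Ile): third position 3-fold.
Codon 3 AGA (Arg): third position 2-fold.
Codon 4 AGA (Arg): third position 2-fold.
Codon 5 CCC (Pro): third position 4-fold.
Codon 6 AAA (Lys): third position 2-fold.
Four-fold degenerate third positions: 1.

1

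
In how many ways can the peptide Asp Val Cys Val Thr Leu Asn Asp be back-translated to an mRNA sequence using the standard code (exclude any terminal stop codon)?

Asp: 2 codons.
Val: 4 codons.
Cys: 2 codons.
Val: 4 codons.
Thr: 4 codons.
Leu: 6 codons.
Asn: 2 codons.
Asp: 2 codons.
2 × 4 × 2 × 4 × 4 × 6 × 2 × 2 = 6144.

6144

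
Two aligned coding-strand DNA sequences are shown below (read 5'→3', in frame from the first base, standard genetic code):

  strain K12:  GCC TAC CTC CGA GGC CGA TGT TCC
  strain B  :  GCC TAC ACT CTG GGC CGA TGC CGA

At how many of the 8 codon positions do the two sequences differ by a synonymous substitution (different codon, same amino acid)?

1

Codon 1: GCC Ala / GCC Ala — identical.
Codon 2: TAC Tyr / TAC Tyr — identical.
Codon 3: CTC Leu / ACT Thr — nonsynonymous.
Codon 4: CGA Arg / CTG Leu — nonsynonymous.
Codon 5: GGC Gly / GGC Gly — identical.
Codon 6: CGA Arg / CGA Arg — identical.
Codon 7: TGT Cys / TGC Cys — synonymous.
Codon 8: TCC Ser / CGA Arg — nonsynonymous.
Synonymous differences: 1.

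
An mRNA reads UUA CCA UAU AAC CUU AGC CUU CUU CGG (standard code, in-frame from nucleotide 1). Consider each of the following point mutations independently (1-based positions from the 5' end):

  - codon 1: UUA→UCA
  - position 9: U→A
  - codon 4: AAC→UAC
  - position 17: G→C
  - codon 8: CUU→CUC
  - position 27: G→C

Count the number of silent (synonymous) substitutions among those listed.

2

Codon 1: UUA (Leu) → UCA (Ser) — missense.
Codon 3: UAU (Tyr) → UAA (Stop) — nonsense.
Codon 4: AAC (Asn) → UAC (Tyr) — missense.
Codon 6: AGC (Ser) → ACC (Thr) — missense.
Codon 8: CUU (Leu) → CUC (Leu) — synonymous.
Codon 9: CGG (Arg) → CGC (Arg) — synonymous.
Synonymous: 2 of 6.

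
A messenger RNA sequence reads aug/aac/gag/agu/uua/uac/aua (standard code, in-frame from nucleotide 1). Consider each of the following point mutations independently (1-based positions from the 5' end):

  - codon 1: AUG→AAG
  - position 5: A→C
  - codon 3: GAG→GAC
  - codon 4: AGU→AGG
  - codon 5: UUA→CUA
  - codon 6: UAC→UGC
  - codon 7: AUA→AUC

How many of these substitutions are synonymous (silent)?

Codon 1: AUG (Met) → AAG (Lys) — missense.
Codon 2: AAC (Asn) → ACC (Thr) — missense.
Codon 3: GAG (Glu) → GAC (Asp) — missense.
Codon 4: AGU (Ser) → AGG (Arg) — missense.
Codon 5: UUA (Leu) → CUA (Leu) — synonymous.
Codon 6: UAC (Tyr) → UGC (Cys) — missense.
Codon 7: AUA (Ile) → AUC (Ile) — synonymous.
Synonymous: 2 of 7.

2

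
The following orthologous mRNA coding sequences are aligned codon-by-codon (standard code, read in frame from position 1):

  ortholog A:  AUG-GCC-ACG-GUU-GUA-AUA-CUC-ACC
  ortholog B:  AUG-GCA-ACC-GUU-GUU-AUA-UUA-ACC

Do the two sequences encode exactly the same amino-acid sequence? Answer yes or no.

Codon 1: AUG Met / AUG Met — identical.
Codon 2: GCC Ala / GCA Ala — synonymous.
Codon 3: ACG Thr / ACC Thr — synonymous.
Codon 4: GUU Val / GUU Val — identical.
Codon 5: GUA Val / GUU Val — synonymous.
Codon 6: AUA Ile / AUA Ile — identical.
Codon 7: CUC Leu / UUA Leu — synonymous.
Codon 8: ACC Thr / ACC Thr — identical.
Nonsynonymous differences: 0 → same protein.

yes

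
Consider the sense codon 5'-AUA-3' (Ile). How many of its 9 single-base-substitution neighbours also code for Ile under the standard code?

Position 1: none → 0 synonymous.
Position 2: none → 0 synonymous.
Position 3: AUU, AUC → 2 synonymous.
Total: 0 + 0 + 2 = 2.

2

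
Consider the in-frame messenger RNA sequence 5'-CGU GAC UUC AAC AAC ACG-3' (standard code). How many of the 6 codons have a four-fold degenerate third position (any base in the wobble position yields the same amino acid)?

2

Codon 1 CGU (Arg): third position 4-fold.
Codon 2 GAC (Asp): third position 2-fold.
Codon 3 UUC (Phe): third position 2-fold.
Codon 4 AAC (Asn): third position 2-fold.
Codon 5 AAC (Asn): third position 2-fold.
Codon 6 ACG (Thr): third position 4-fold.
Four-fold degenerate third positions: 2.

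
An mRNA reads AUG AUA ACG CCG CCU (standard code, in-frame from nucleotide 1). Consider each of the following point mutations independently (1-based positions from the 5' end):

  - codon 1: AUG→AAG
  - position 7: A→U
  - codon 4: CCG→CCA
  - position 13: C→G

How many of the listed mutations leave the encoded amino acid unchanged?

Codon 1: AUG (Met) → AAG (Lys) — missense.
Codon 3: ACG (Thr) → UCG (Ser) — missense.
Codon 4: CCG (Pro) → CCA (Pro) — synonymous.
Codon 5: CCU (Pro) → GCU (Ala) — missense.
Synonymous: 1 of 4.

1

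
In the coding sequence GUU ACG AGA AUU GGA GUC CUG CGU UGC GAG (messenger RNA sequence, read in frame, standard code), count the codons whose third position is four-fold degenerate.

6

Codon 1 GUU (Val): third position 4-fold.
Codon 2 ACG (Thr): third position 4-fold.
Codon 3 AGA (Arg): third position 2-fold.
Codon 4 AUU (Ile): third position 3-fold.
Codon 5 GGA (Gly): third position 4-fold.
Codon 6 GUC (Val): third position 4-fold.
Codon 7 CUG (Leu): third position 4-fold.
Codon 8 CGU (Arg): third position 4-fold.
Codon 9 UGC (Cys): third position 2-fold.
Codon 10 GAG (Glu): third position 2-fold.
Four-fold degenerate third positions: 6.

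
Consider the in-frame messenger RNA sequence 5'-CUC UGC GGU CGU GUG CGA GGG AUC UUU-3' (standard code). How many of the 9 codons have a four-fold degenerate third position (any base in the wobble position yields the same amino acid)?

Codon 1 CUC (Leu): third position 4-fold.
Codon 2 UGC (Cys): third position 2-fold.
Codon 3 GGU (Gly): third position 4-fold.
Codon 4 CGU (Arg): third position 4-fold.
Codon 5 GUG (Val): third position 4-fold.
Codon 6 CGA (Arg): third position 4-fold.
Codon 7 GGG (Gly): third position 4-fold.
Codon 8 AUC (Ile): third position 3-fold.
Codon 9 UUU (Phe): third position 2-fold.
Four-fold degenerate third positions: 6.

6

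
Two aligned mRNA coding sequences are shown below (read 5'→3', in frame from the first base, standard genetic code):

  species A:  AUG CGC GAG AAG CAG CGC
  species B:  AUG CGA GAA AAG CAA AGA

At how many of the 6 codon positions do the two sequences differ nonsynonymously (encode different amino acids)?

0

Codon 1: AUG Met / AUG Met — identical.
Codon 2: CGC Arg / CGA Arg — synonymous.
Codon 3: GAG Glu / GAA Glu — synonymous.
Codon 4: AAG Lys / AAG Lys — identical.
Codon 5: CAG Gln / CAA Gln — synonymous.
Codon 6: CGC Arg / AGA Arg — synonymous.
Nonsynonymous differences: 0.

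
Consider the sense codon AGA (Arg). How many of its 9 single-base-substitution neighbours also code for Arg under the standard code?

2

Position 1: CGA → 1 synonymous.
Position 2: none → 0 synonymous.
Position 3: AGG → 1 synonymous.
Total: 1 + 0 + 1 = 2.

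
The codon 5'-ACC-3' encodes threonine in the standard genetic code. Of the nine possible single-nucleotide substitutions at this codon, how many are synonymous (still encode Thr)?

Position 1: none → 0 synonymous.
Position 2: none → 0 synonymous.
Position 3: ACU, ACA, ACG → 3 synonymous.
Total: 0 + 0 + 3 = 3.

3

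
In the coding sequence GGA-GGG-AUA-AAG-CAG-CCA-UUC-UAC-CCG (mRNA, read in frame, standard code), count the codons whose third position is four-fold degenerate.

Codon 1 GGA (Gly): third position 4-fold.
Codon 2 GGG (Gly): third position 4-fold.
Codon 3 AUA (Ile): third position 3-fold.
Codon 4 AAG (Lys): third position 2-fold.
Codon 5 CAG (Gln): third position 2-fold.
Codon 6 CCA (Pro): third position 4-fold.
Codon 7 UUC (Phe): third position 2-fold.
Codon 8 UAC (Tyr): third position 2-fold.
Codon 9 CCG (Pro): third position 4-fold.
Four-fold degenerate third positions: 4.

4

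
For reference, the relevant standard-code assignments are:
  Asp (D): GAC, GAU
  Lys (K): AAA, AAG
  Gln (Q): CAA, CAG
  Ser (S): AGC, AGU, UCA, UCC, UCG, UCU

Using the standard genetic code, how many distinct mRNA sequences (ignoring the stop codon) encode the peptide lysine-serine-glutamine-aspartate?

Lys: 2 codons.
Ser: 6 codons.
Gln: 2 codons.
Asp: 2 codons.
2 × 6 × 2 × 2 = 48.

48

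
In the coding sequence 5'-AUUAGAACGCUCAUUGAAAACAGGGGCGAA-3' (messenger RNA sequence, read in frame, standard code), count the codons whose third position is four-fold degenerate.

Codon 1 AUU (Ile): third position 3-fold.
Codon 2 AGA (Arg): third position 2-fold.
Codon 3 ACG (Thr): third position 4-fold.
Codon 4 CUC (Leu): third position 4-fold.
Codon 5 AUU (Ile): third position 3-fold.
Codon 6 GAA (Glu): third position 2-fold.
Codon 7 AAC (Asn): third position 2-fold.
Codon 8 AGG (Arg): third position 2-fold.
Codon 9 GGC (Gly): third position 4-fold.
Codon 10 GAA (Glu): third position 2-fold.
Four-fold degenerate third positions: 3.

3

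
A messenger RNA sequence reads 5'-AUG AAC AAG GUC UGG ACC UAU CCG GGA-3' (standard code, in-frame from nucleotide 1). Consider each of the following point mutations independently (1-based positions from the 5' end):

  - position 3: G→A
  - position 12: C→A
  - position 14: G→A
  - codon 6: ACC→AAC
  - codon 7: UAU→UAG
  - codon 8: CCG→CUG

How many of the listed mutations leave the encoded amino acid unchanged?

Codon 1: AUG (Met) → AUA (Ile) — missense.
Codon 4: GUC (Val) → GUA (Val) — synonymous.
Codon 5: UGG (Trp) → UAG (Stop) — nonsense.
Codon 6: ACC (Thr) → AAC (Asn) — missense.
Codon 7: UAU (Tyr) → UAG (Stop) — nonsense.
Codon 8: CCG (Pro) → CUG (Leu) — missense.
Synonymous: 1 of 6.

1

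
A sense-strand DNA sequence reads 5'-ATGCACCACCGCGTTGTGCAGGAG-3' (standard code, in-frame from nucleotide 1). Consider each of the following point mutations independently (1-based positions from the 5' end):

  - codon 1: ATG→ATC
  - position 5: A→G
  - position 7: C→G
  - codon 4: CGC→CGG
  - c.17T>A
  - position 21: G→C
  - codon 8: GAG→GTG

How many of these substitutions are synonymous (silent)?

Codon 1: ATG (Met) → ATC (Ile) — missense.
Codon 2: CAC (His) → CGC (Arg) — missense.
Codon 3: CAC (His) → GAC (Asp) — missense.
Codon 4: CGC (Arg) → CGG (Arg) — synonymous.
Codon 6: GTG (Val) → GAG (Glu) — missense.
Codon 7: CAG (Gln) → CAC (His) — missense.
Codon 8: GAG (Glu) → GTG (Val) — missense.
Synonymous: 1 of 7.

1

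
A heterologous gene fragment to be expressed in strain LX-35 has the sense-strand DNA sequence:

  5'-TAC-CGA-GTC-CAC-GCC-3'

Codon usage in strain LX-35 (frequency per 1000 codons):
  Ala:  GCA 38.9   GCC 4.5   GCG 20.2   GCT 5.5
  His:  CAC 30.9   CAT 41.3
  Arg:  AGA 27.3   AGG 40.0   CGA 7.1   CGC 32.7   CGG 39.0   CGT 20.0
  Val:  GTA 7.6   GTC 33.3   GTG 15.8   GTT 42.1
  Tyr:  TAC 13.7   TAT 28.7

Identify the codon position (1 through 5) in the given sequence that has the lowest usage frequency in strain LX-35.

Codon 1 TAC (Tyr): 13.7 per 1000.
Codon 2 CGA (Arg): 7.1 per 1000.
Codon 3 GTC (Val): 33.3 per 1000.
Codon 4 CAC (His): 30.9 per 1000.
Codon 5 GCC (Ala): 4.5 per 1000.
Lowest frequency is 4.5 at codon 5.

5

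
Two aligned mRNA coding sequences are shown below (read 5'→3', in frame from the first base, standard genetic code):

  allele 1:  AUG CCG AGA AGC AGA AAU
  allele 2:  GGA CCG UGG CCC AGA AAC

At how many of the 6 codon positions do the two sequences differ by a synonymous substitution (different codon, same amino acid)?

1

Codon 1: AUG Met / GGA Gly — nonsynonymous.
Codon 2: CCG Pro / CCG Pro — identical.
Codon 3: AGA Arg / UGG Trp — nonsynonymous.
Codon 4: AGC Ser / CCC Pro — nonsynonymous.
Codon 5: AGA Arg / AGA Arg — identical.
Codon 6: AAU Asn / AAC Asn — synonymous.
Synonymous differences: 1.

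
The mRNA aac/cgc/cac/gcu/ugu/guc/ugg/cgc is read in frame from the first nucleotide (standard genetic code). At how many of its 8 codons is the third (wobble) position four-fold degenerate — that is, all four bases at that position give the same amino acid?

Codon 1 AAC (Asn): third position 2-fold.
Codon 2 CGC (Arg): third position 4-fold.
Codon 3 CAC (His): third position 2-fold.
Codon 4 GCU (Ala): third position 4-fold.
Codon 5 UGU (Cys): third position 2-fold.
Codon 6 GUC (Val): third position 4-fold.
Codon 7 UGG (Trp): third position 1-fold.
Codon 8 CGC (Arg): third position 4-fold.
Four-fold degenerate third positions: 4.

4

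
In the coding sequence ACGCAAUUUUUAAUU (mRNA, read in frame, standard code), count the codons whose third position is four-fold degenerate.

1

Codon 1 ACG (Thr): third position 4-fold.
Codon 2 CAA (Gln): third position 2-fold.
Codon 3 UUU (Phe): third position 2-fold.
Codon 4 UUA (Leu): third position 2-fold.
Codon 5 AUU (Ile): third position 3-fold.
Four-fold degenerate third positions: 1.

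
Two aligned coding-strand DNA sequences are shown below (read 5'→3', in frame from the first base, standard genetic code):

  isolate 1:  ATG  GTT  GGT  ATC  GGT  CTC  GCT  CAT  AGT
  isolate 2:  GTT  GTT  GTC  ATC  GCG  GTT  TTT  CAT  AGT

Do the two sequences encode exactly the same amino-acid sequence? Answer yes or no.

no

Codon 1: ATG Met / GTT Val — nonsynonymous.
Codon 2: GTT Val / GTT Val — identical.
Codon 3: GGT Gly / GTC Val — nonsynonymous.
Codon 4: ATC Ile / ATC Ile — identical.
Codon 5: GGT Gly / GCG Ala — nonsynonymous.
Codon 6: CTC Leu / GTT Val — nonsynonymous.
Codon 7: GCT Ala / TTT Phe — nonsynonymous.
Codon 8: CAT His / CAT His — identical.
Codon 9: AGT Ser / AGT Ser — identical.
Nonsynonymous differences: 5 → different protein.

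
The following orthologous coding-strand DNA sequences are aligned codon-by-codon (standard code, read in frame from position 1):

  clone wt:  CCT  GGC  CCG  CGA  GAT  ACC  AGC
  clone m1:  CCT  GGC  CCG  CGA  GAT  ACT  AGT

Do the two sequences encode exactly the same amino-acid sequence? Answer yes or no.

yes

Codon 1: CCT Pro / CCT Pro — identical.
Codon 2: GGC Gly / GGC Gly — identical.
Codon 3: CCG Pro / CCG Pro — identical.
Codon 4: CGA Arg / CGA Arg — identical.
Codon 5: GAT Asp / GAT Asp — identical.
Codon 6: ACC Thr / ACT Thr — synonymous.
Codon 7: AGC Ser / AGT Ser — synonymous.
Nonsynonymous differences: 0 → same protein.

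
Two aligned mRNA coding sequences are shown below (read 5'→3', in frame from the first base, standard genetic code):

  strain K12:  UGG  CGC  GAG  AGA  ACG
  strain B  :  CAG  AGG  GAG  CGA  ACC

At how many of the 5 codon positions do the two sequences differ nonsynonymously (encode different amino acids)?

1

Codon 1: UGG Trp / CAG Gln — nonsynonymous.
Codon 2: CGC Arg / AGG Arg — synonymous.
Codon 3: GAG Glu / GAG Glu — identical.
Codon 4: AGA Arg / CGA Arg — synonymous.
Codon 5: ACG Thr / ACC Thr — synonymous.
Nonsynonymous differences: 1.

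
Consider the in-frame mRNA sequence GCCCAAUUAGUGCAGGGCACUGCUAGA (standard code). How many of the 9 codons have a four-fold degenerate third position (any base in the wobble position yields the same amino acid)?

Codon 1 GCC (Ala): third position 4-fold.
Codon 2 CAA (Gln): third position 2-fold.
Codon 3 UUA (Leu): third position 2-fold.
Codon 4 GUG (Val): third position 4-fold.
Codon 5 CAG (Gln): third position 2-fold.
Codon 6 GGC (Gly): third position 4-fold.
Codon 7 ACU (Thr): third position 4-fold.
Codon 8 GCU (Ala): third position 4-fold.
Codon 9 AGA (Arg): third position 2-fold.
Four-fold degenerate third positions: 5.

5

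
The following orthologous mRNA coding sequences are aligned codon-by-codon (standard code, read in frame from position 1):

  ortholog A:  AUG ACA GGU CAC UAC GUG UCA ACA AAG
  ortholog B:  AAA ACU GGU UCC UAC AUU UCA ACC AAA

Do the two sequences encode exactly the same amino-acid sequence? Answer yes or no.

no

Codon 1: AUG Met / AAA Lys — nonsynonymous.
Codon 2: ACA Thr / ACU Thr — synonymous.
Codon 3: GGU Gly / GGU Gly — identical.
Codon 4: CAC His / UCC Ser — nonsynonymous.
Codon 5: UAC Tyr / UAC Tyr — identical.
Codon 6: GUG Val / AUU Ile — nonsynonymous.
Codon 7: UCA Ser / UCA Ser — identical.
Codon 8: ACA Thr / ACC Thr — synonymous.
Codon 9: AAG Lys / AAA Lys — synonymous.
Nonsynonymous differences: 3 → different protein.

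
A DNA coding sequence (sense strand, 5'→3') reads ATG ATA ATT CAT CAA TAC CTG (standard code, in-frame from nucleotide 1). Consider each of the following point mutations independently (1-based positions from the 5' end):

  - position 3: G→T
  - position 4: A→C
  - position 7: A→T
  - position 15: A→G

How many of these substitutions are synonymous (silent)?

1

Codon 1: ATG (Met) → ATT (Ile) — missense.
Codon 2: ATA (Ile) → CTA (Leu) — missense.
Codon 3: ATT (Ile) → TTT (Phe) — missense.
Codon 5: CAA (Gln) → CAG (Gln) — synonymous.
Synonymous: 1 of 4.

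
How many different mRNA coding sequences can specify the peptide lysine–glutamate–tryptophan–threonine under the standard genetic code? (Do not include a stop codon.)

16

Lys: 2 codons.
Glu: 2 codons.
Trp: 1 codon.
Thr: 4 codons.
2 × 2 × 1 × 4 = 16.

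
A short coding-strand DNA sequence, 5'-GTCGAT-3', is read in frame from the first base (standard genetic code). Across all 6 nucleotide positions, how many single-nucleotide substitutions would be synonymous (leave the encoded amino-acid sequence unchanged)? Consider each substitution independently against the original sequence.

Codon 1 (GTC, Val): 3 synonymous substitutions.
Codon 2 (GAT, Asp): 1 synonymous substitution.
Total: 3 + 1 = 4.

4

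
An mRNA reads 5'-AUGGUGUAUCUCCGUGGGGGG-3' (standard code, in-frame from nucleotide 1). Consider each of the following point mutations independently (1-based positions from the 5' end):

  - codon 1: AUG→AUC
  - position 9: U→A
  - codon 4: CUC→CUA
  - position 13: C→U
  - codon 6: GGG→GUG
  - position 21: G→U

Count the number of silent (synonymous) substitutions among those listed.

Codon 1: AUG (Met) → AUC (Ile) — missense.
Codon 3: UAU (Tyr) → UAA (Stop) — nonsense.
Codon 4: CUC (Leu) → CUA (Leu) — synonymous.
Codon 5: CGU (Arg) → UGU (Cys) — missense.
Codon 6: GGG (Gly) → GUG (Val) — missense.
Codon 7: GGG (Gly) → GGU (Gly) — synonymous.
Synonymous: 2 of 6.

2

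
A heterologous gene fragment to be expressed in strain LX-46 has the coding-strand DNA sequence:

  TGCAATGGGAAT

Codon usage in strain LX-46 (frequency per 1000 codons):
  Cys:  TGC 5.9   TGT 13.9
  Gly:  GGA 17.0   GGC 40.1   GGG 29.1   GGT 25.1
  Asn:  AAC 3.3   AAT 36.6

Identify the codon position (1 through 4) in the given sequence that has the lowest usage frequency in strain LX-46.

1

Codon 1 TGC (Cys): 5.9 per 1000.
Codon 2 AAT (Asn): 36.6 per 1000.
Codon 3 GGG (Gly): 29.1 per 1000.
Codon 4 AAT (Asn): 36.6 per 1000.
Lowest frequency is 5.9 at codon 1.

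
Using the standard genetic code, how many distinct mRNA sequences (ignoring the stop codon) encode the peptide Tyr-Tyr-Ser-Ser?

Tyr: 2 codons.
Tyr: 2 codons.
Ser: 6 codons.
Ser: 6 codons.
2 × 2 × 6 × 6 = 144.

144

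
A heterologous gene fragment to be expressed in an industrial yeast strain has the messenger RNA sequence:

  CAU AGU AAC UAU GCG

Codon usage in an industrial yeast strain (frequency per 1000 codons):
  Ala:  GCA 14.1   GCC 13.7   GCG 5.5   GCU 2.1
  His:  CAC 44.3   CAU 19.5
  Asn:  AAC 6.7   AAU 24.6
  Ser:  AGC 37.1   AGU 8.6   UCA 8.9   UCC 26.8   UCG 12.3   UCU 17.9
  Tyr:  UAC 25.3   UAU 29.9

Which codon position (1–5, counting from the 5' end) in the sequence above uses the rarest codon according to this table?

5

Codon 1 CAU (His): 19.5 per 1000.
Codon 2 AGU (Ser): 8.6 per 1000.
Codon 3 AAC (Asn): 6.7 per 1000.
Codon 4 UAU (Tyr): 29.9 per 1000.
Codon 5 GCG (Ala): 5.5 per 1000.
Lowest frequency is 5.5 at codon 5.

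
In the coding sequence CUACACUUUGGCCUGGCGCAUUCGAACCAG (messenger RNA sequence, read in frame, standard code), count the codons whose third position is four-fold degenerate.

Codon 1 CUA (Leu): third position 4-fold.
Codon 2 CAC (His): third position 2-fold.
Codon 3 UUU (Phe): third position 2-fold.
Codon 4 GGC (Gly): third position 4-fold.
Codon 5 CUG (Leu): third position 4-fold.
Codon 6 GCG (Ala): third position 4-fold.
Codon 7 CAU (His): third position 2-fold.
Codon 8 UCG (Ser): third position 4-fold.
Codon 9 AAC (Asn): third position 2-fold.
Codon 10 CAG (Gln): third position 2-fold.
Four-fold degenerate third positions: 5.

5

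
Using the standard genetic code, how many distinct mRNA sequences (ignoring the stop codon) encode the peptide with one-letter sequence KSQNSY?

Lys: 2 codons.
Ser: 6 codons.
Gln: 2 codons.
Asn: 2 codons.
Ser: 6 codons.
Tyr: 2 codons.
2 × 6 × 2 × 2 × 6 × 2 = 576.

576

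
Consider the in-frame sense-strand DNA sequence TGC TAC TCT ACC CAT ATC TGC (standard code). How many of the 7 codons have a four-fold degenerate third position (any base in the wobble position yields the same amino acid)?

Codon 1 TGC (Cys): third position 2-fold.
Codon 2 TAC (Tyr): third position 2-fold.
Codon 3 TCT (Ser): third position 4-fold.
Codon 4 ACC (Thr): third position 4-fold.
Codon 5 CAT (His): third position 2-fold.
Codon 6 ATC (Ile): third position 3-fold.
Codon 7 TGC (Cys): third position 2-fold.
Four-fold degenerate third positions: 2.

2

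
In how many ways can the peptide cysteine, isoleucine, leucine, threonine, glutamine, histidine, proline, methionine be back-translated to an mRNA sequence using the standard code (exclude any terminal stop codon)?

2304

Cys: 2 codons.
Ile: 3 codons.
Leu: 6 codons.
Thr: 4 codons.
Gln: 2 codons.
His: 2 codons.
Pro: 4 codons.
Met: 1 codon.
2 × 3 × 6 × 4 × 2 × 2 × 4 × 1 = 2304.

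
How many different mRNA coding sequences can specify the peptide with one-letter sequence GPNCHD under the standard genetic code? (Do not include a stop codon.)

Gly: 4 codons.
Pro: 4 codons.
Asn: 2 codons.
Cys: 2 codons.
His: 2 codons.
Asp: 2 codons.
4 × 4 × 2 × 2 × 2 × 2 = 256.

256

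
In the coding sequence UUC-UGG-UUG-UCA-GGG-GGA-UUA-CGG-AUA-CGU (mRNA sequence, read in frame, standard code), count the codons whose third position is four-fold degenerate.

Codon 1 UUC (Phe): third position 2-fold.
Codon 2 UGG (Trp): third position 1-fold.
Codon 3 UUG (Leu): third position 2-fold.
Codon 4 UCA (Ser): third position 4-fold.
Codon 5 GGG (Gly): third position 4-fold.
Codon 6 GGA (Gly): third position 4-fold.
Codon 7 UUA (Leu): third position 2-fold.
Codon 8 CGG (Arg): third position 4-fold.
Codon 9 AUA (Ile): third position 3-fold.
Codon 10 CGU (Arg): third position 4-fold.
Four-fold degenerate third positions: 5.

5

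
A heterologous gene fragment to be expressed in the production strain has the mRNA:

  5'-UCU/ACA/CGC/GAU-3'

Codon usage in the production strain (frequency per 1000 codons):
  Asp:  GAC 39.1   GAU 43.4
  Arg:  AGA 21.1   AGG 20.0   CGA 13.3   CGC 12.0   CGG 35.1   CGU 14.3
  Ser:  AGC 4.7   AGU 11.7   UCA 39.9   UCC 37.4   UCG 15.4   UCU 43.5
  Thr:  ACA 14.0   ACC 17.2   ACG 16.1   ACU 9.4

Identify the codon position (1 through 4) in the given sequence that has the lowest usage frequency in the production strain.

Codon 1 UCU (Ser): 43.5 per 1000.
Codon 2 ACA (Thr): 14.0 per 1000.
Codon 3 CGC (Arg): 12.0 per 1000.
Codon 4 GAU (Asp): 43.4 per 1000.
Lowest frequency is 12.0 at codon 3.

3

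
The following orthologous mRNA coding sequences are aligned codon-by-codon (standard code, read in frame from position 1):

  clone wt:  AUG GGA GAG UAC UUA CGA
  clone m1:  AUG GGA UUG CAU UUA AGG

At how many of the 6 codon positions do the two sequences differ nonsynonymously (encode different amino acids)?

Codon 1: AUG Met / AUG Met — identical.
Codon 2: GGA Gly / GGA Gly — identical.
Codon 3: GAG Glu / UUG Leu — nonsynonymous.
Codon 4: UAC Tyr / CAU His — nonsynonymous.
Codon 5: UUA Leu / UUA Leu — identical.
Codon 6: CGA Arg / AGG Arg — synonymous.
Nonsynonymous differences: 2.

2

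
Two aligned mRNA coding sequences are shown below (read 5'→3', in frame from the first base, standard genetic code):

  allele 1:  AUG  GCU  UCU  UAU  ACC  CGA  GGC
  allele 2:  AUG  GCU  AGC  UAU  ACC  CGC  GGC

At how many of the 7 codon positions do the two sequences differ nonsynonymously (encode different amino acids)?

0

Codon 1: AUG Met / AUG Met — identical.
Codon 2: GCU Ala / GCU Ala — identical.
Codon 3: UCU Ser / AGC Ser — synonymous.
Codon 4: UAU Tyr / UAU Tyr — identical.
Codon 5: ACC Thr / ACC Thr — identical.
Codon 6: CGA Arg / CGC Arg — synonymous.
Codon 7: GGC Gly / GGC Gly — identical.
Nonsynonymous differences: 0.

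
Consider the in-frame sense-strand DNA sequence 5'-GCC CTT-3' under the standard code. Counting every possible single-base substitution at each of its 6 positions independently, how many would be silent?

6

Codon 1 (GCC, Ala): 3 synonymous substitutions.
Codon 2 (CTT, Leu): 3 synonymous substitutions.
Total: 3 + 3 = 6.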